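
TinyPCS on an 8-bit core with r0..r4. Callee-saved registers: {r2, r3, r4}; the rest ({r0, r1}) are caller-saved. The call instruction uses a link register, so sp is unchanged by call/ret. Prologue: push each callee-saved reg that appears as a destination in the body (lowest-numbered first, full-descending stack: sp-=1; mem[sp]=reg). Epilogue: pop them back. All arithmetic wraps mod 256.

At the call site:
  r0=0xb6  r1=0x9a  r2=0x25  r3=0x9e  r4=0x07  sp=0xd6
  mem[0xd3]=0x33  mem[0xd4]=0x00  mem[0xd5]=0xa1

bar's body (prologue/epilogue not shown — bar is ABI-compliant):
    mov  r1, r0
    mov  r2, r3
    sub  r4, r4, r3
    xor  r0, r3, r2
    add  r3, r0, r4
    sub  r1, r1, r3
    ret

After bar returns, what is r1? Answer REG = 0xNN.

REG = 0x4d

prologue: push r2 → mem[0xd5]=0x25, sp=0xd5
prologue: push r3 → mem[0xd4]=0x9e, sp=0xd4
prologue: push r4 → mem[0xd3]=0x07, sp=0xd3
body[0] mov  r1, r0 → r1=0xb6
body[1] mov  r2, r3 → r2=0x9e
body[2] sub  r4, r4, r3 → r4=0x69
body[3] xor  r0, r3, r2 → r0=0x00
body[4] add  r3, r0, r4 → r3=0x69
body[5] sub  r1, r1, r3 → r1=0x4d
epilogue: pop r4=0x07, sp=0xd4
epilogue: pop r3=0x9e, sp=0xd5
epilogue: pop r2=0x25, sp=0xd6
r1 is caller-saved → body value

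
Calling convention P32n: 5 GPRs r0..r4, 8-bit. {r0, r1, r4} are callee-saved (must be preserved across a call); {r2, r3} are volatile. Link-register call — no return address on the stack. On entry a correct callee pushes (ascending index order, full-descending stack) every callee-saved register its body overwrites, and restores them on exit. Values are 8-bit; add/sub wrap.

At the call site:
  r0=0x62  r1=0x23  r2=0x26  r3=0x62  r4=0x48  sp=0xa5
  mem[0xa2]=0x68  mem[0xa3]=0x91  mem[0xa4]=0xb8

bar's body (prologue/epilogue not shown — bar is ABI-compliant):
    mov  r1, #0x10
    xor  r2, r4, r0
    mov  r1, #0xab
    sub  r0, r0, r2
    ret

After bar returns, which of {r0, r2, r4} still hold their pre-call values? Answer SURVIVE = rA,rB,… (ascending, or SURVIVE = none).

SURVIVE = r0,r4

prologue: push r0 → mem[0xa4]=0x62, sp=0xa4
prologue: push r1 → mem[0xa3]=0x23, sp=0xa3
body[0] mov  r1, #0x10 → r1=0x10
body[1] xor  r2, r4, r0 → r2=0x2a
body[2] mov  r1, #0xab → r1=0xab
body[3] sub  r0, r0, r2 → r0=0x38
epilogue: pop r1=0x23, sp=0xa4
epilogue: pop r0=0x62, sp=0xa5
r0: callee-saved, written=True
r2: caller-saved, written=True
r4: callee-saved, written=False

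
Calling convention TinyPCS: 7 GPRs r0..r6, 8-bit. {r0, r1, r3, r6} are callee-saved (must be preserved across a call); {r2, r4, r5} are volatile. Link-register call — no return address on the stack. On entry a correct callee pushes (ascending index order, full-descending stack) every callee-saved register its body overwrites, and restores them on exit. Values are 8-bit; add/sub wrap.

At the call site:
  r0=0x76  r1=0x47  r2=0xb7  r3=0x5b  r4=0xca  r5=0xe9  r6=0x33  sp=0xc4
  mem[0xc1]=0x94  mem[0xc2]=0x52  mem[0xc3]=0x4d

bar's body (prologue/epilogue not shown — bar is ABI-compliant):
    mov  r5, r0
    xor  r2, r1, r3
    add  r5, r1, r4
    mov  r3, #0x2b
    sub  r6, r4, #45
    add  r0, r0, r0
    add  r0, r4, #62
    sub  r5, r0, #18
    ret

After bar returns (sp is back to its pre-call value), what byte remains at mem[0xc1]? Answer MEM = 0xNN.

MEM = 0x33

prologue: push r0 -> mem[0xc3]=0x76, sp=0xc3
prologue: push r3 -> mem[0xc2]=0x5b, sp=0xc2
prologue: push r6 -> mem[0xc1]=0x33, sp=0xc1
body[0] mov  r5, r0 -> r5=0x76
body[1] xor  r2, r1, r3 -> r2=0x1c
body[2] add  r5, r1, r4 -> r5=0x11
body[3] mov  r3, #0x2b -> r3=0x2b
body[4] sub  r6, r4, #45 -> r6=0x9d
body[5] add  r0, r0, r0 -> r0=0xec
body[6] add  r0, r4, #62 -> r0=0x08
body[7] sub  r5, r0, #18 -> r5=0xf6
epilogue: pop r6=0x33, sp=0xc2
epilogue: pop r3=0x5b, sp=0xc3
epilogue: pop r0=0x76, sp=0xc4
prologue pushed ['r0', 'r3', 'r6'] at ['0xc3', '0xc2', '0xc1']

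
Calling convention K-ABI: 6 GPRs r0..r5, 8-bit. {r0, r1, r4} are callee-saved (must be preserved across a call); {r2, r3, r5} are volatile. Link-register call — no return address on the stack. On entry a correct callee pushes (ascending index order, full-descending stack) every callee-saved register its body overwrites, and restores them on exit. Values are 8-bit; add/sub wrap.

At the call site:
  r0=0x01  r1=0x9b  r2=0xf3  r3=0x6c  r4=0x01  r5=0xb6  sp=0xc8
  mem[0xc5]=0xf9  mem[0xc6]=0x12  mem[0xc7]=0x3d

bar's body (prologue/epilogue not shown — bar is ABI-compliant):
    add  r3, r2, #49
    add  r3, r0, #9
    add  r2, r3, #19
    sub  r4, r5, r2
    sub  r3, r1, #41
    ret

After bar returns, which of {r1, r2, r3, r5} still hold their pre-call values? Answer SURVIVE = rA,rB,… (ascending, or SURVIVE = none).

SURVIVE = r1,r5

prologue: push r4 → mem[0xc7]=0x01, sp=0xc7
body[0] add  r3, r2, #49 → r3=0x24
body[1] add  r3, r0, #9 → r3=0x0a
body[2] add  r2, r3, #19 → r2=0x1d
body[3] sub  r4, r5, r2 → r4=0x99
body[4] sub  r3, r1, #41 → r3=0x72
epilogue: pop r4=0x01, sp=0xc8
r1: callee-saved, written=False
r2: caller-saved, written=True
r3: caller-saved, written=True
r5: caller-saved, written=False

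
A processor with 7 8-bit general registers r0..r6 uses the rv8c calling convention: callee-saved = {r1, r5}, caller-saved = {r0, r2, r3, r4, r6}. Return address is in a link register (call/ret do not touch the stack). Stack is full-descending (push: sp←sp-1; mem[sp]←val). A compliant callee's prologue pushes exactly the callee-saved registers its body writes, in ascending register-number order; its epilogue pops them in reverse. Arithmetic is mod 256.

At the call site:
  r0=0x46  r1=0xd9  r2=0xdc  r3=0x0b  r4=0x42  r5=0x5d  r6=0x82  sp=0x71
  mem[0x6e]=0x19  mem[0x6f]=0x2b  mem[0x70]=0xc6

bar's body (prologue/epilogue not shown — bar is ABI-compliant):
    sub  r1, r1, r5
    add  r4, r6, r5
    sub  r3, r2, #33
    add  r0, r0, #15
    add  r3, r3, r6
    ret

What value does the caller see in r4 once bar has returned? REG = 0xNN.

REG = 0xdf

prologue: push r1 → mem[0x70]=0xd9, sp=0x70
body[0] sub  r1, r1, r5 → r1=0x7c
body[1] add  r4, r6, r5 → r4=0xdf
body[2] sub  r3, r2, #33 → r3=0xbb
body[3] add  r0, r0, #15 → r0=0x55
body[4] add  r3, r3, r6 → r3=0x3d
epilogue: pop r1=0xd9, sp=0x71
r4 is caller-saved → body value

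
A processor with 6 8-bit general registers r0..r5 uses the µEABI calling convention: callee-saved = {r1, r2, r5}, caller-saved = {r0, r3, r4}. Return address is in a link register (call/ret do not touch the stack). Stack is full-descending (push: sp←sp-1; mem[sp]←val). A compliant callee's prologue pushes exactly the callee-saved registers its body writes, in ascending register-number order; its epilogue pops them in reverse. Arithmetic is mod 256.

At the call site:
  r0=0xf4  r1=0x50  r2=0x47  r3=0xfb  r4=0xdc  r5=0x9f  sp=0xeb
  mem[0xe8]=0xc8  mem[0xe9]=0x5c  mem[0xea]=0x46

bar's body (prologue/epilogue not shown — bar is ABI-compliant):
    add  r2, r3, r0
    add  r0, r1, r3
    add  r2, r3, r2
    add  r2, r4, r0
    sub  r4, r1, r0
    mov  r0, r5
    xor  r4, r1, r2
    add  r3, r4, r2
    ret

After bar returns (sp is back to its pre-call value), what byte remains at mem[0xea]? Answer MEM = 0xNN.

MEM = 0x47

prologue: push r2 -> mem[0xea]=0x47, sp=0xea
body[0] add  r2, r3, r0 -> r2=0xef
body[1] add  r0, r1, r3 -> r0=0x4b
body[2] add  r2, r3, r2 -> r2=0xea
body[3] add  r2, r4, r0 -> r2=0x27
body[4] sub  r4, r1, r0 -> r4=0x05
body[5] mov  r0, r5 -> r0=0x9f
body[6] xor  r4, r1, r2 -> r4=0x77
body[7] add  r3, r4, r2 -> r3=0x9e
epilogue: pop r2=0x47, sp=0xeb
prologue pushed ['r2'] at ['0xea']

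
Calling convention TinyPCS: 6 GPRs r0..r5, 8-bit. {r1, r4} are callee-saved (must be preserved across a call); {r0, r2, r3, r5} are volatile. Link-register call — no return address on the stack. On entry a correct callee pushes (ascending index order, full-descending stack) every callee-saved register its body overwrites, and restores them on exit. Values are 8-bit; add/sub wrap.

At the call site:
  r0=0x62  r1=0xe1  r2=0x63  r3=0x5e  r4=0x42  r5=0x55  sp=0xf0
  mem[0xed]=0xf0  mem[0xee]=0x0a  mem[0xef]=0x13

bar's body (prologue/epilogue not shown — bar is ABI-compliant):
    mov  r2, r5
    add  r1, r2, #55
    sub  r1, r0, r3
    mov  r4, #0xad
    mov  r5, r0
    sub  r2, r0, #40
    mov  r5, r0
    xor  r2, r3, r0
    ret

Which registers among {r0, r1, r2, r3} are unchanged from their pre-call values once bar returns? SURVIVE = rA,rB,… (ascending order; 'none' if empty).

SURVIVE = r0,r1,r3

prologue: push r1 -> mem[0xef]=0xe1, sp=0xef
prologue: push r4 -> mem[0xee]=0x42, sp=0xee
body[0] mov  r2, r5 -> r2=0x55
body[1] add  r1, r2, #55 -> r1=0x8c
body[2] sub  r1, r0, r3 -> r1=0x04
body[3] mov  r4, #0xad -> r4=0xad
body[4] mov  r5, r0 -> r5=0x62
body[5] sub  r2, r0, #40 -> r2=0x3a
body[6] mov  r5, r0 -> r5=0x62
body[7] xor  r2, r3, r0 -> r2=0x3c
epilogue: pop r4=0x42, sp=0xef
epilogue: pop r1=0xe1, sp=0xf0
r0: caller-saved, written=False
r1: callee-saved, written=True
r2: caller-saved, written=True
r3: caller-saved, written=False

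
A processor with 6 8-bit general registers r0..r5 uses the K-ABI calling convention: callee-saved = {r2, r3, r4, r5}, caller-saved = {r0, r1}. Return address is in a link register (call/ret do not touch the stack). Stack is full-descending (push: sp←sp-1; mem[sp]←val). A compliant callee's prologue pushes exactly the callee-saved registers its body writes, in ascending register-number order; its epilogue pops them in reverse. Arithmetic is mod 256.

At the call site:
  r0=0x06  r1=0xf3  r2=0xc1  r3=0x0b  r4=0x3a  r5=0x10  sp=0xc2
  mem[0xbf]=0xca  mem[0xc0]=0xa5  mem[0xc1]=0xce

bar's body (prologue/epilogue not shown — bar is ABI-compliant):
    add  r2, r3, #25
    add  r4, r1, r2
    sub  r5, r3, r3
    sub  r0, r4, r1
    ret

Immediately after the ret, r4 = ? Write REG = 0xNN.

prologue: push r2 → mem[0xc1]=0xc1, sp=0xc1
prologue: push r4 → mem[0xc0]=0x3a, sp=0xc0
prologue: push r5 → mem[0xbf]=0x10, sp=0xbf
body[0] add  r2, r3, #25 → r2=0x24
body[1] add  r4, r1, r2 → r4=0x17
body[2] sub  r5, r3, r3 → r5=0x00
body[3] sub  r0, r4, r1 → r0=0x24
epilogue: pop r5=0x10, sp=0xc0
epilogue: pop r4=0x3a, sp=0xc1
epilogue: pop r2=0xc1, sp=0xc2
r4 is callee-saved → restored

REG = 0x3a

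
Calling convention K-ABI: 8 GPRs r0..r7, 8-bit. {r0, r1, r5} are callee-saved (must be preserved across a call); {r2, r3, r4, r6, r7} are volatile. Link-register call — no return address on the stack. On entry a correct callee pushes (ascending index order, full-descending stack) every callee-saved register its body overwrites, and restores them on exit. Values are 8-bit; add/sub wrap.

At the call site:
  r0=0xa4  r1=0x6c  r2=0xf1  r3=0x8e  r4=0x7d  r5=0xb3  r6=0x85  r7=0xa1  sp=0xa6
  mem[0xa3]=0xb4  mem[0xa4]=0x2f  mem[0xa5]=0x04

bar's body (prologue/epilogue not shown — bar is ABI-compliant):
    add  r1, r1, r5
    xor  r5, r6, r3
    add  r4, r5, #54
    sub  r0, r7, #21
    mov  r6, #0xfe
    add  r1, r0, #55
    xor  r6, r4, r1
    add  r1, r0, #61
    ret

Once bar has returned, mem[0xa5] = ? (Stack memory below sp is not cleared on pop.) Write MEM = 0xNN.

MEM = 0xa4

prologue: push r0 -> mem[0xa5]=0xa4, sp=0xa5
prologue: push r1 -> mem[0xa4]=0x6c, sp=0xa4
prologue: push r5 -> mem[0xa3]=0xb3, sp=0xa3
body[0] add  r1, r1, r5 -> r1=0x1f
body[1] xor  r5, r6, r3 -> r5=0x0b
body[2] add  r4, r5, #54 -> r4=0x41
body[3] sub  r0, r7, #21 -> r0=0x8c
body[4] mov  r6, #0xfe -> r6=0xfe
body[5] add  r1, r0, #55 -> r1=0xc3
body[6] xor  r6, r4, r1 -> r6=0x82
body[7] add  r1, r0, #61 -> r1=0xc9
epilogue: pop r5=0xb3, sp=0xa4
epilogue: pop r1=0x6c, sp=0xa5
epilogue: pop r0=0xa4, sp=0xa6
prologue pushed ['r0', 'r1', 'r5'] at ['0xa5', '0xa4', '0xa3']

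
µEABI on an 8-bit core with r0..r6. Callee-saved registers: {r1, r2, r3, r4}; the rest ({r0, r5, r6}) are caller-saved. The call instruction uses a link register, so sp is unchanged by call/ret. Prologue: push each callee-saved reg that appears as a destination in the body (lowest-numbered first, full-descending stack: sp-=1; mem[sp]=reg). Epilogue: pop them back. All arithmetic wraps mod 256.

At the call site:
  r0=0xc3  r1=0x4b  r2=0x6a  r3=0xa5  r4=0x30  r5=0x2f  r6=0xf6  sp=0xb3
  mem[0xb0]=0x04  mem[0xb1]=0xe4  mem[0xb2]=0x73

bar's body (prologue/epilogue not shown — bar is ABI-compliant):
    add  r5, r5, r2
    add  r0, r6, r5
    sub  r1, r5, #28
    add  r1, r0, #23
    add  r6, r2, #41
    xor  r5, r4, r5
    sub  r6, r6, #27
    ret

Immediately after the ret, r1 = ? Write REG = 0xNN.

REG = 0x4b

prologue: push r1 -> mem[0xb2]=0x4b, sp=0xb2
body[0] add  r5, r5, r2 -> r5=0x99
body[1] add  r0, r6, r5 -> r0=0x8f
body[2] sub  r1, r5, #28 -> r1=0x7d
body[3] add  r1, r0, #23 -> r1=0xa6
body[4] add  r6, r2, #41 -> r6=0x93
body[5] xor  r5, r4, r5 -> r5=0xa9
body[6] sub  r6, r6, #27 -> r6=0x78
epilogue: pop r1=0x4b, sp=0xb3
r1 is callee-saved -> restored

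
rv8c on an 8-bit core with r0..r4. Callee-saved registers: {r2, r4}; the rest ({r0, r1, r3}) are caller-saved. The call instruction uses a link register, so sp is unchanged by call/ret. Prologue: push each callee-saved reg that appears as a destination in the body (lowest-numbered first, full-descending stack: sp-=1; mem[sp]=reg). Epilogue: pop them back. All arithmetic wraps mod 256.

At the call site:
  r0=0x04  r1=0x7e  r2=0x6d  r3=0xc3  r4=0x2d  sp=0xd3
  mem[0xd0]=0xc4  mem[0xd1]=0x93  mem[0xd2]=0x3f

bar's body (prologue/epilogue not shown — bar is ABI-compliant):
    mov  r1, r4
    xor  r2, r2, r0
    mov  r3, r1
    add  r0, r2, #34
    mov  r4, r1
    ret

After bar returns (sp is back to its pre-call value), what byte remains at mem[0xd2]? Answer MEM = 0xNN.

MEM = 0x6d

prologue: push r2 → mem[0xd2]=0x6d, sp=0xd2
prologue: push r4 → mem[0xd1]=0x2d, sp=0xd1
body[0] mov  r1, r4 → r1=0x2d
body[1] xor  r2, r2, r0 → r2=0x69
body[2] mov  r3, r1 → r3=0x2d
body[3] add  r0, r2, #34 → r0=0x8b
body[4] mov  r4, r1 → r4=0x2d
epilogue: pop r4=0x2d, sp=0xd2
epilogue: pop r2=0x6d, sp=0xd3
prologue pushed ['r2', 'r4'] at ['0xd2', '0xd1']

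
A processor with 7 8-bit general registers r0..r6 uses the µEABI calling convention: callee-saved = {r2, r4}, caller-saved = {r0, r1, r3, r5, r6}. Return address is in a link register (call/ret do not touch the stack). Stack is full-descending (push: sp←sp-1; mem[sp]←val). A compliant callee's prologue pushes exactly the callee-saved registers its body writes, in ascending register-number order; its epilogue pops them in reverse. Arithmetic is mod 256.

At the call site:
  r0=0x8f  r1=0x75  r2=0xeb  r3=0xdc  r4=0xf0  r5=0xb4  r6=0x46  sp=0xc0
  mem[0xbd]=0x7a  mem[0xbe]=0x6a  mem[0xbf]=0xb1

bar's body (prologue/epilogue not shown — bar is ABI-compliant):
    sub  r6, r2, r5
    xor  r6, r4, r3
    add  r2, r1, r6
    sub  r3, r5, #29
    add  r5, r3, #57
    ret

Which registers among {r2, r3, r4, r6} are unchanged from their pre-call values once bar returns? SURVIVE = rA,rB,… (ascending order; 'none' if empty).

prologue: push r2 -> mem[0xbf]=0xeb, sp=0xbf
body[0] sub  r6, r2, r5 -> r6=0x37
body[1] xor  r6, r4, r3 -> r6=0x2c
body[2] add  r2, r1, r6 -> r2=0xa1
body[3] sub  r3, r5, #29 -> r3=0x97
body[4] add  r5, r3, #57 -> r5=0xd0
epilogue: pop r2=0xeb, sp=0xc0
r2: callee-saved, written=True
r3: caller-saved, written=True
r4: callee-saved, written=False
r6: caller-saved, written=True

SURVIVE = r2,r4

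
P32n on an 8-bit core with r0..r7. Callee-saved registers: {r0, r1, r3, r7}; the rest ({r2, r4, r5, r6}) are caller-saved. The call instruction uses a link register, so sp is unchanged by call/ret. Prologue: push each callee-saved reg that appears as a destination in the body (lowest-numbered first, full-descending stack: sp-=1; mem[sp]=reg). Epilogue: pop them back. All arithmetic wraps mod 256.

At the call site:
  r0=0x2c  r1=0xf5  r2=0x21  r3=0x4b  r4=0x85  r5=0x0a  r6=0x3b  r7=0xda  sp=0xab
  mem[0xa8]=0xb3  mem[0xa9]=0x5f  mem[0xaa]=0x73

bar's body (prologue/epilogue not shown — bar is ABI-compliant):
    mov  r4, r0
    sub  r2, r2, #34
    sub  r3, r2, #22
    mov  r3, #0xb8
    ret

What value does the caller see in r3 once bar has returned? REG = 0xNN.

REG = 0x4b

prologue: push r3 -> mem[0xaa]=0x4b, sp=0xaa
body[0] mov  r4, r0 -> r4=0x2c
body[1] sub  r2, r2, #34 -> r2=0xff
body[2] sub  r3, r2, #22 -> r3=0xe9
body[3] mov  r3, #0xb8 -> r3=0xb8
epilogue: pop r3=0x4b, sp=0xab
r3 is callee-saved -> restored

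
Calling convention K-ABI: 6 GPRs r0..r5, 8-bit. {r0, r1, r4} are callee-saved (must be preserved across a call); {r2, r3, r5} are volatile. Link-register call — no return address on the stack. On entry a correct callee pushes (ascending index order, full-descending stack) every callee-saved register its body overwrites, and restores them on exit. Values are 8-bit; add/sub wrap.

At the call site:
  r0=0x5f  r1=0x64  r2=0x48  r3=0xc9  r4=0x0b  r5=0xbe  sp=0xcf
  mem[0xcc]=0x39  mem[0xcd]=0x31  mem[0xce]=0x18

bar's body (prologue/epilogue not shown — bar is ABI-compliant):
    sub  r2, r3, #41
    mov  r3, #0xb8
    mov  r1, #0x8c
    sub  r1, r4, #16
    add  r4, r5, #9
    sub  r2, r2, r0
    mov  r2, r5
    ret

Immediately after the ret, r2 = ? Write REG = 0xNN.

prologue: push r1 -> mem[0xce]=0x64, sp=0xce
prologue: push r4 -> mem[0xcd]=0x0b, sp=0xcd
body[0] sub  r2, r3, #41 -> r2=0xa0
body[1] mov  r3, #0xb8 -> r3=0xb8
body[2] mov  r1, #0x8c -> r1=0x8c
body[3] sub  r1, r4, #16 -> r1=0xfb
body[4] add  r4, r5, #9 -> r4=0xc7
body[5] sub  r2, r2, r0 -> r2=0x41
body[6] mov  r2, r5 -> r2=0xbe
epilogue: pop r4=0x0b, sp=0xce
epilogue: pop r1=0x64, sp=0xcf
r2 is caller-saved -> body value

REG = 0xbe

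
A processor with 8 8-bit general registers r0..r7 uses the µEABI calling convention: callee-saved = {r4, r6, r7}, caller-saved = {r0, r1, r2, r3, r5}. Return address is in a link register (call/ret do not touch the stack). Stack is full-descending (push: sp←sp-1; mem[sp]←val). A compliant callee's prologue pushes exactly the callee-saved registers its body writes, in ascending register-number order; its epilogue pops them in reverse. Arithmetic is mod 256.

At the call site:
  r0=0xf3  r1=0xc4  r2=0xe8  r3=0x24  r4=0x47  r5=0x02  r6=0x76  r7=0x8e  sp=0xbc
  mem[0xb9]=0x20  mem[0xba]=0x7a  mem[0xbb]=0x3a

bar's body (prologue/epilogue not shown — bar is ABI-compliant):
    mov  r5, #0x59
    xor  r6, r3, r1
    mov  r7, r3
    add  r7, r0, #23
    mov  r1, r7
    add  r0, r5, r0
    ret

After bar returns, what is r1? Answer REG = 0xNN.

REG = 0x0a

prologue: push r6 -> mem[0xbb]=0x76, sp=0xbb
prologue: push r7 -> mem[0xba]=0x8e, sp=0xba
body[0] mov  r5, #0x59 -> r5=0x59
body[1] xor  r6, r3, r1 -> r6=0xe0
body[2] mov  r7, r3 -> r7=0x24
body[3] add  r7, r0, #23 -> r7=0x0a
body[4] mov  r1, r7 -> r1=0x0a
body[5] add  r0, r5, r0 -> r0=0x4c
epilogue: pop r7=0x8e, sp=0xbb
epilogue: pop r6=0x76, sp=0xbc
r1 is caller-saved -> body value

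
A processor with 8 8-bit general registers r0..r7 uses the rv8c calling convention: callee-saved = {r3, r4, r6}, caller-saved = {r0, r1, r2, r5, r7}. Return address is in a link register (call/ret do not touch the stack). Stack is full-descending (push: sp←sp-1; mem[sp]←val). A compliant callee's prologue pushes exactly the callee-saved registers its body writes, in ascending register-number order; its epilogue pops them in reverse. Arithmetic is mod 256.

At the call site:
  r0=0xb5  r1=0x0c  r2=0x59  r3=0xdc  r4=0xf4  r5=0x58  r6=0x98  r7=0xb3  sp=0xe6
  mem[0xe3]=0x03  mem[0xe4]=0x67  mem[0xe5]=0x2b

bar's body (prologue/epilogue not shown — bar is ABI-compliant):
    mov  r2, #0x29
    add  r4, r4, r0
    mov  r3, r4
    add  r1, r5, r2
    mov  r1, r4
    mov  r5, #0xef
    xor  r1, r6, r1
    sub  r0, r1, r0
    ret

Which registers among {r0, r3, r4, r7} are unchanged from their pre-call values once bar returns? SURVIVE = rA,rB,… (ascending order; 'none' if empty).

SURVIVE = r3,r4,r7

prologue: push r3 -> mem[0xe5]=0xdc, sp=0xe5
prologue: push r4 -> mem[0xe4]=0xf4, sp=0xe4
body[0] mov  r2, #0x29 -> r2=0x29
body[1] add  r4, r4, r0 -> r4=0xa9
body[2] mov  r3, r4 -> r3=0xa9
body[3] add  r1, r5, r2 -> r1=0x81
body[4] mov  r1, r4 -> r1=0xa9
body[5] mov  r5, #0xef -> r5=0xef
body[6] xor  r1, r6, r1 -> r1=0x31
body[7] sub  r0, r1, r0 -> r0=0x7c
epilogue: pop r4=0xf4, sp=0xe5
epilogue: pop r3=0xdc, sp=0xe6
r0: caller-saved, written=True
r3: callee-saved, written=True
r4: callee-saved, written=True
r7: caller-saved, written=False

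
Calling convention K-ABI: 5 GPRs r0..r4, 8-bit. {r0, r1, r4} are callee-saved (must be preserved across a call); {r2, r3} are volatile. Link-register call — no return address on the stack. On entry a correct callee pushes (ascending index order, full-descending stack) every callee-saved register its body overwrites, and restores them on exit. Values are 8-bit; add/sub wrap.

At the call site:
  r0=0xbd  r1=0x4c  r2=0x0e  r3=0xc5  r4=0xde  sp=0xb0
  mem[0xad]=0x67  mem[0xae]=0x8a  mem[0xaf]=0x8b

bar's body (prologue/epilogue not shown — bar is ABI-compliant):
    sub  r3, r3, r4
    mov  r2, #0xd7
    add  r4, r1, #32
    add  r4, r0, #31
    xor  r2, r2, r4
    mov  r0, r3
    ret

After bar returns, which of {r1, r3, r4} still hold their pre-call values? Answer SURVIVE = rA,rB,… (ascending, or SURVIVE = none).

prologue: push r0 → mem[0xaf]=0xbd, sp=0xaf
prologue: push r4 → mem[0xae]=0xde, sp=0xae
body[0] sub  r3, r3, r4 → r3=0xe7
body[1] mov  r2, #0xd7 → r2=0xd7
body[2] add  r4, r1, #32 → r4=0x6c
body[3] add  r4, r0, #31 → r4=0xdc
body[4] xor  r2, r2, r4 → r2=0x0b
body[5] mov  r0, r3 → r0=0xe7
epilogue: pop r4=0xde, sp=0xaf
epilogue: pop r0=0xbd, sp=0xb0
r1: callee-saved, written=False
r3: caller-saved, written=True
r4: callee-saved, written=True

SURVIVE = r1,r4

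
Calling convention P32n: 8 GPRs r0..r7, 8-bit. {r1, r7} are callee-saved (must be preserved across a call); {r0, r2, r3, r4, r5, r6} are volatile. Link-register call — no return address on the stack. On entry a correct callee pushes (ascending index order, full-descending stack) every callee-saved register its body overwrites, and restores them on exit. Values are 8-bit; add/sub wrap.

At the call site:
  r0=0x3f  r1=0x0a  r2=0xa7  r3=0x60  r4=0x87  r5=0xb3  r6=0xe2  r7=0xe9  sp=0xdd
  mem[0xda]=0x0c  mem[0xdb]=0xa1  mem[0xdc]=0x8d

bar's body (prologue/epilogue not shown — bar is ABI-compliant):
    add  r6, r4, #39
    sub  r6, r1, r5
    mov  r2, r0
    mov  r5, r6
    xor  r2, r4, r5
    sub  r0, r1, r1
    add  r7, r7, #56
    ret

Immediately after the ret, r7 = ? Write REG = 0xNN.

REG = 0xe9

prologue: push r7 → mem[0xdc]=0xe9, sp=0xdc
body[0] add  r6, r4, #39 → r6=0xae
body[1] sub  r6, r1, r5 → r6=0x57
body[2] mov  r2, r0 → r2=0x3f
body[3] mov  r5, r6 → r5=0x57
body[4] xor  r2, r4, r5 → r2=0xd0
body[5] sub  r0, r1, r1 → r0=0x00
body[6] add  r7, r7, #56 → r7=0x21
epilogue: pop r7=0xe9, sp=0xdd
r7 is callee-saved → restored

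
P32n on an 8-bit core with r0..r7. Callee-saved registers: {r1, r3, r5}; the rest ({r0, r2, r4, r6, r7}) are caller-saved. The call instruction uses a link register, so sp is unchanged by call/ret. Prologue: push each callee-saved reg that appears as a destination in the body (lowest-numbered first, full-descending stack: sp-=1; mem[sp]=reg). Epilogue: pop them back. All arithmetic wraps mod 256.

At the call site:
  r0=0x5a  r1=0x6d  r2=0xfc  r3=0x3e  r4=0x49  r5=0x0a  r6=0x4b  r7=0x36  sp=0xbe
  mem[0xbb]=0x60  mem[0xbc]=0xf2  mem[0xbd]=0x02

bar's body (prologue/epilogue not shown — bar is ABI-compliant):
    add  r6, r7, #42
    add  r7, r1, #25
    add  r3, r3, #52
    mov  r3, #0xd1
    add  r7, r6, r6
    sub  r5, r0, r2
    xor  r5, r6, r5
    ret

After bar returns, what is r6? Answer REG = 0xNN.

prologue: push r3 -> mem[0xbd]=0x3e, sp=0xbd
prologue: push r5 -> mem[0xbc]=0x0a, sp=0xbc
body[0] add  r6, r7, #42 -> r6=0x60
body[1] add  r7, r1, #25 -> r7=0x86
body[2] add  r3, r3, #52 -> r3=0x72
body[3] mov  r3, #0xd1 -> r3=0xd1
body[4] add  r7, r6, r6 -> r7=0xc0
body[5] sub  r5, r0, r2 -> r5=0x5e
body[6] xor  r5, r6, r5 -> r5=0x3e
epilogue: pop r5=0x0a, sp=0xbd
epilogue: pop r3=0x3e, sp=0xbe
r6 is caller-saved -> body value

REG = 0x60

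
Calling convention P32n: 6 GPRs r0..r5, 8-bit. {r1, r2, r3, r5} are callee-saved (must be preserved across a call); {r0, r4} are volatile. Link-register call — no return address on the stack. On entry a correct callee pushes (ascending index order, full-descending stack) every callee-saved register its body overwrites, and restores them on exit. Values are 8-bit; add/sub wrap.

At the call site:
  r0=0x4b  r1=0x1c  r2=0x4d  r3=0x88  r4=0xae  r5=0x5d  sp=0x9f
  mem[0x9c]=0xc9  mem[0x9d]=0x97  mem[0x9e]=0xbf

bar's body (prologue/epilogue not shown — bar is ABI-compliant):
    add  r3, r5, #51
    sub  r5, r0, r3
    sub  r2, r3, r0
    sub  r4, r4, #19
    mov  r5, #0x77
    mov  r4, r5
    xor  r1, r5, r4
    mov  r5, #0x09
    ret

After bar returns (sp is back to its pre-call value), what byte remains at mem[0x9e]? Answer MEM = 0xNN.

MEM = 0x1c

prologue: push r1 -> mem[0x9e]=0x1c, sp=0x9e
prologue: push r2 -> mem[0x9d]=0x4d, sp=0x9d
prologue: push r3 -> mem[0x9c]=0x88, sp=0x9c
prologue: push r5 -> mem[0x9b]=0x5d, sp=0x9b
body[0] add  r3, r5, #51 -> r3=0x90
body[1] sub  r5, r0, r3 -> r5=0xbb
body[2] sub  r2, r3, r0 -> r2=0x45
body[3] sub  r4, r4, #19 -> r4=0x9b
body[4] mov  r5, #0x77 -> r5=0x77
body[5] mov  r4, r5 -> r4=0x77
body[6] xor  r1, r5, r4 -> r1=0x00
body[7] mov  r5, #0x09 -> r5=0x09
epilogue: pop r5=0x5d, sp=0x9c
epilogue: pop r3=0x88, sp=0x9d
epilogue: pop r2=0x4d, sp=0x9e
epilogue: pop r1=0x1c, sp=0x9f
prologue pushed ['r1', 'r2', 'r3', 'r5'] at ['0x9e', '0x9d', '0x9c', '0x9b']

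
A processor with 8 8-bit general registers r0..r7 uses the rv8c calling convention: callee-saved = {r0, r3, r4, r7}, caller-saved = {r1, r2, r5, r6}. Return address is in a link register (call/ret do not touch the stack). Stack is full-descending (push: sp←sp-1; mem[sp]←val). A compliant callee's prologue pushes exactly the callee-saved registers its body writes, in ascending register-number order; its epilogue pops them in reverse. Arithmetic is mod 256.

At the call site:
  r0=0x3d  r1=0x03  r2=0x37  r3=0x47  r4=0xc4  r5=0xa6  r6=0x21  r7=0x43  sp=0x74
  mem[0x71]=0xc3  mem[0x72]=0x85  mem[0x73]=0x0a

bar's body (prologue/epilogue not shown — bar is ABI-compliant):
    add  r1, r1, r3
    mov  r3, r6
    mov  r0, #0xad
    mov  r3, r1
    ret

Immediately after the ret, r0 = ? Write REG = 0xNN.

REG = 0x3d

prologue: push r0 -> mem[0x73]=0x3d, sp=0x73
prologue: push r3 -> mem[0x72]=0x47, sp=0x72
body[0] add  r1, r1, r3 -> r1=0x4a
body[1] mov  r3, r6 -> r3=0x21
body[2] mov  r0, #0xad -> r0=0xad
body[3] mov  r3, r1 -> r3=0x4a
epilogue: pop r3=0x47, sp=0x73
epilogue: pop r0=0x3d, sp=0x74
r0 is callee-saved -> restored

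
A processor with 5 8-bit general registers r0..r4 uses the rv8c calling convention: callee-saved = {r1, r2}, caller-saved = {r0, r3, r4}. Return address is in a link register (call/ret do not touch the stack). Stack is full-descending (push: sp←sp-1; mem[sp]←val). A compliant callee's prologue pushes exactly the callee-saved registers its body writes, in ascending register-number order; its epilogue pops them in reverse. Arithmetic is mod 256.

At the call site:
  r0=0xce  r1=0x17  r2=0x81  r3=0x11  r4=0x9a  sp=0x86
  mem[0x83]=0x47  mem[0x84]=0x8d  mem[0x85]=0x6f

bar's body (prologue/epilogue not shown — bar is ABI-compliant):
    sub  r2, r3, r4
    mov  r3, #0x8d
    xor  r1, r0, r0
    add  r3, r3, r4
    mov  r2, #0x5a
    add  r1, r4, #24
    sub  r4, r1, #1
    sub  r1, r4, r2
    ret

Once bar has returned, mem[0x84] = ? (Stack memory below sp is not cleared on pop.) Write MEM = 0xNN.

prologue: push r1 -> mem[0x85]=0x17, sp=0x85
prologue: push r2 -> mem[0x84]=0x81, sp=0x84
body[0] sub  r2, r3, r4 -> r2=0x77
body[1] mov  r3, #0x8d -> r3=0x8d
body[2] xor  r1, r0, r0 -> r1=0x00
body[3] add  r3, r3, r4 -> r3=0x27
body[4] mov  r2, #0x5a -> r2=0x5a
body[5] add  r1, r4, #24 -> r1=0xb2
body[6] sub  r4, r1, #1 -> r4=0xb1
body[7] sub  r1, r4, r2 -> r1=0x57
epilogue: pop r2=0x81, sp=0x85
epilogue: pop r1=0x17, sp=0x86
prologue pushed ['r1', 'r2'] at ['0x85', '0x84']

MEM = 0x81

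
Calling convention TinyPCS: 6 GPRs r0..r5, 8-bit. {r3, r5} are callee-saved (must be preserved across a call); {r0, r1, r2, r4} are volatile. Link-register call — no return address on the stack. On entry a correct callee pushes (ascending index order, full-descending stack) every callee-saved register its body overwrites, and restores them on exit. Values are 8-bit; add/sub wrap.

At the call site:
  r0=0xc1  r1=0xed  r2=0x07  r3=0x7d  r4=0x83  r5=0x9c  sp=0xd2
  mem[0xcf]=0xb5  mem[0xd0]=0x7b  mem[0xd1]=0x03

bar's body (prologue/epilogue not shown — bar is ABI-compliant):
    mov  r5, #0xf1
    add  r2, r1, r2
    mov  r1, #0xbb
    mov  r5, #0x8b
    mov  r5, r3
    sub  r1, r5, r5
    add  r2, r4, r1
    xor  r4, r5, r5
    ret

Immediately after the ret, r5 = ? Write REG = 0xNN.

prologue: push r5 → mem[0xd1]=0x9c, sp=0xd1
body[0] mov  r5, #0xf1 → r5=0xf1
body[1] add  r2, r1, r2 → r2=0xf4
body[2] mov  r1, #0xbb → r1=0xbb
body[3] mov  r5, #0x8b → r5=0x8b
body[4] mov  r5, r3 → r5=0x7d
body[5] sub  r1, r5, r5 → r1=0x00
body[6] add  r2, r4, r1 → r2=0x83
body[7] xor  r4, r5, r5 → r4=0x00
epilogue: pop r5=0x9c, sp=0xd2
r5 is callee-saved → restored

REG = 0x9c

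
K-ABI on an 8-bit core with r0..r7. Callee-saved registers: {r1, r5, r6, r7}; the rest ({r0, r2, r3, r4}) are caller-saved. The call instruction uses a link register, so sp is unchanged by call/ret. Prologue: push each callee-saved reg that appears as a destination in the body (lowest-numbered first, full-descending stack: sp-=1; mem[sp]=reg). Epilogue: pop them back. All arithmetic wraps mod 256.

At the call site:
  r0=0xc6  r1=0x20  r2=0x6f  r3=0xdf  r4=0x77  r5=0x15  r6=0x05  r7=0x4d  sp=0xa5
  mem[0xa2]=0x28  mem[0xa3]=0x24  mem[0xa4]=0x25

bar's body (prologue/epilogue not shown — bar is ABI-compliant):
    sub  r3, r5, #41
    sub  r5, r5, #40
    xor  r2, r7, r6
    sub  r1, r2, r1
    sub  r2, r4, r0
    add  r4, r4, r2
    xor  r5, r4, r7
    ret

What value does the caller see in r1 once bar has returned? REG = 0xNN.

prologue: push r1 -> mem[0xa4]=0x20, sp=0xa4
prologue: push r5 -> mem[0xa3]=0x15, sp=0xa3
body[0] sub  r3, r5, #41 -> r3=0xec
body[1] sub  r5, r5, #40 -> r5=0xed
body[2] xor  r2, r7, r6 -> r2=0x48
body[3] sub  r1, r2, r1 -> r1=0x28
body[4] sub  r2, r4, r0 -> r2=0xb1
body[5] add  r4, r4, r2 -> r4=0x28
body[6] xor  r5, r4, r7 -> r5=0x65
epilogue: pop r5=0x15, sp=0xa4
epilogue: pop r1=0x20, sp=0xa5
r1 is callee-saved -> restored

REG = 0x20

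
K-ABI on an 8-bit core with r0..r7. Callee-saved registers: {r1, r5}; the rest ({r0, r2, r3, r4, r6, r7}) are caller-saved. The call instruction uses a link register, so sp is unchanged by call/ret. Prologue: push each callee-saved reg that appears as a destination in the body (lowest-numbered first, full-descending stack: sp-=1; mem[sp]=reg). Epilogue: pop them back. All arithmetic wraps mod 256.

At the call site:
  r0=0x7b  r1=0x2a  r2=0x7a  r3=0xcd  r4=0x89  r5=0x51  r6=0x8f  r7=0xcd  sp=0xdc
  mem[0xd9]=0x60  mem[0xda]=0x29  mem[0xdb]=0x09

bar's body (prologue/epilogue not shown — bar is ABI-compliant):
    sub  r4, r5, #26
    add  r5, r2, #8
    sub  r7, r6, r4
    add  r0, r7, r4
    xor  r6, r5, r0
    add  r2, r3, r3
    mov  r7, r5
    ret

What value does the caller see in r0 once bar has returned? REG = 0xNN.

REG = 0x8f

prologue: push r5 -> mem[0xdb]=0x51, sp=0xdb
body[0] sub  r4, r5, #26 -> r4=0x37
body[1] add  r5, r2, #8 -> r5=0x82
body[2] sub  r7, r6, r4 -> r7=0x58
body[3] add  r0, r7, r4 -> r0=0x8f
body[4] xor  r6, r5, r0 -> r6=0x0d
body[5] add  r2, r3, r3 -> r2=0x9a
body[6] mov  r7, r5 -> r7=0x82
epilogue: pop r5=0x51, sp=0xdc
r0 is caller-saved -> body value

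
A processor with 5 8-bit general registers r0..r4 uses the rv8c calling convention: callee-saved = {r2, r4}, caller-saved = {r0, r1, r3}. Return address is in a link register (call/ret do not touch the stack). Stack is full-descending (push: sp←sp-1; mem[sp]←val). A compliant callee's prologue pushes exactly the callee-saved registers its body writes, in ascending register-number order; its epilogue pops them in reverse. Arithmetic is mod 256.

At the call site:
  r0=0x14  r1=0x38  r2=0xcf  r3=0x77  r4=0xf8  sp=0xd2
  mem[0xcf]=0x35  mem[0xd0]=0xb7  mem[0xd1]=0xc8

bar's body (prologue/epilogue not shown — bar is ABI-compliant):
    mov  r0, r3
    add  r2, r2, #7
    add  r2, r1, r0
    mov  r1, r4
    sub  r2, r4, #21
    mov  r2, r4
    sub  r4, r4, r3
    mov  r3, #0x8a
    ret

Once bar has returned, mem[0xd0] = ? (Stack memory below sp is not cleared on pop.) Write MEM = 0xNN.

prologue: push r2 → mem[0xd1]=0xcf, sp=0xd1
prologue: push r4 → mem[0xd0]=0xf8, sp=0xd0
body[0] mov  r0, r3 → r0=0x77
body[1] add  r2, r2, #7 → r2=0xd6
body[2] add  r2, r1, r0 → r2=0xaf
body[3] mov  r1, r4 → r1=0xf8
body[4] sub  r2, r4, #21 → r2=0xe3
body[5] mov  r2, r4 → r2=0xf8
body[6] sub  r4, r4, r3 → r4=0x81
body[7] mov  r3, #0x8a → r3=0x8a
epilogue: pop r4=0xf8, sp=0xd1
epilogue: pop r2=0xcf, sp=0xd2
prologue pushed ['r2', 'r4'] at ['0xd1', '0xd0']

MEM = 0xf8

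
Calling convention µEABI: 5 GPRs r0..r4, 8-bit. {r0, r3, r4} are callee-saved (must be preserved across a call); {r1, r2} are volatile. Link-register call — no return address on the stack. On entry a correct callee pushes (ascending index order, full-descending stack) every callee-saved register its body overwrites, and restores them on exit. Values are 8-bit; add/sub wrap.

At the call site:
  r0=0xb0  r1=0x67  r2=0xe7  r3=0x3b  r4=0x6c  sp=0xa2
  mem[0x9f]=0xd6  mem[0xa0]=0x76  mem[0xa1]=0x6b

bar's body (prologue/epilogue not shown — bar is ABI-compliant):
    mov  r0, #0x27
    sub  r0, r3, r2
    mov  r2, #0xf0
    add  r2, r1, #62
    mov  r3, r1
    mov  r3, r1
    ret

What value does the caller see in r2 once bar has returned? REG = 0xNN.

prologue: push r0 -> mem[0xa1]=0xb0, sp=0xa1
prologue: push r3 -> mem[0xa0]=0x3b, sp=0xa0
body[0] mov  r0, #0x27 -> r0=0x27
body[1] sub  r0, r3, r2 -> r0=0x54
body[2] mov  r2, #0xf0 -> r2=0xf0
body[3] add  r2, r1, #62 -> r2=0xa5
body[4] mov  r3, r1 -> r3=0x67
body[5] mov  r3, r1 -> r3=0x67
epilogue: pop r3=0x3b, sp=0xa1
epilogue: pop r0=0xb0, sp=0xa2
r2 is caller-saved -> body value

REG = 0xa5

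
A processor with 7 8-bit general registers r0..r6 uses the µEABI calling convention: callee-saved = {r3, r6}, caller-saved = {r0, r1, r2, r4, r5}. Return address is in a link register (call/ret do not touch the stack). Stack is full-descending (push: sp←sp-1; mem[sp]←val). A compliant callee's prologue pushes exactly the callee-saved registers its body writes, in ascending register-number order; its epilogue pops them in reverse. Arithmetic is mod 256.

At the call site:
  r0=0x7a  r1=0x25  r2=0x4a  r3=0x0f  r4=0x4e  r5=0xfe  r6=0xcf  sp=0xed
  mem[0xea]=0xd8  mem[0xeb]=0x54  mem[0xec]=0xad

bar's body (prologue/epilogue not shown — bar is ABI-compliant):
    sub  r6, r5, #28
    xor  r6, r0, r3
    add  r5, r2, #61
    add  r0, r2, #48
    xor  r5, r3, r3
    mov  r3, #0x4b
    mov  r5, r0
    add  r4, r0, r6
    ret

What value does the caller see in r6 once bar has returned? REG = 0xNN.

prologue: push r3 -> mem[0xec]=0x0f, sp=0xec
prologue: push r6 -> mem[0xeb]=0xcf, sp=0xeb
body[0] sub  r6, r5, #28 -> r6=0xe2
body[1] xor  r6, r0, r3 -> r6=0x75
body[2] add  r5, r2, #61 -> r5=0x87
body[3] add  r0, r2, #48 -> r0=0x7a
body[4] xor  r5, r3, r3 -> r5=0x00
body[5] mov  r3, #0x4b -> r3=0x4b
body[6] mov  r5, r0 -> r5=0x7a
body[7] add  r4, r0, r6 -> r4=0xef
epilogue: pop r6=0xcf, sp=0xec
epilogue: pop r3=0x0f, sp=0xed
r6 is callee-saved -> restored

REG = 0xcf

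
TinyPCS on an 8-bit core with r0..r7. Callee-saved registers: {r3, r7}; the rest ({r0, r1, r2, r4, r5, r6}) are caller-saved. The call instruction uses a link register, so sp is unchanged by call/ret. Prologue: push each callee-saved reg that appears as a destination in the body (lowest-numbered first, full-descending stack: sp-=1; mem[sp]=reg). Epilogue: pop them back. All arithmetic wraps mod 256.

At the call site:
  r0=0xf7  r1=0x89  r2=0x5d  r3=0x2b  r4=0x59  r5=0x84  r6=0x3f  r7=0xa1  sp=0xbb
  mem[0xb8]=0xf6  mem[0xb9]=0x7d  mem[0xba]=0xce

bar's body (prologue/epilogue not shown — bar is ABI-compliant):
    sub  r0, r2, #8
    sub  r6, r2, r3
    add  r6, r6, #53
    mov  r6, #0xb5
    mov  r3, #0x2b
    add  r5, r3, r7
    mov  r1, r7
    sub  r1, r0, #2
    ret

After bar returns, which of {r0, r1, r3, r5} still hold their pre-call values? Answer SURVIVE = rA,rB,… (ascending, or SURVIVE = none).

prologue: push r3 → mem[0xba]=0x2b, sp=0xba
body[0] sub  r0, r2, #8 → r0=0x55
body[1] sub  r6, r2, r3 → r6=0x32
body[2] add  r6, r6, #53 → r6=0x67
body[3] mov  r6, #0xb5 → r6=0xb5
body[4] mov  r3, #0x2b → r3=0x2b
body[5] add  r5, r3, r7 → r5=0xcc
body[6] mov  r1, r7 → r1=0xa1
body[7] sub  r1, r0, #2 → r1=0x53
epilogue: pop r3=0x2b, sp=0xbb
r0: caller-saved, written=True
r1: caller-saved, written=True
r3: callee-saved, written=True
r5: caller-saved, written=True

SURVIVE = r3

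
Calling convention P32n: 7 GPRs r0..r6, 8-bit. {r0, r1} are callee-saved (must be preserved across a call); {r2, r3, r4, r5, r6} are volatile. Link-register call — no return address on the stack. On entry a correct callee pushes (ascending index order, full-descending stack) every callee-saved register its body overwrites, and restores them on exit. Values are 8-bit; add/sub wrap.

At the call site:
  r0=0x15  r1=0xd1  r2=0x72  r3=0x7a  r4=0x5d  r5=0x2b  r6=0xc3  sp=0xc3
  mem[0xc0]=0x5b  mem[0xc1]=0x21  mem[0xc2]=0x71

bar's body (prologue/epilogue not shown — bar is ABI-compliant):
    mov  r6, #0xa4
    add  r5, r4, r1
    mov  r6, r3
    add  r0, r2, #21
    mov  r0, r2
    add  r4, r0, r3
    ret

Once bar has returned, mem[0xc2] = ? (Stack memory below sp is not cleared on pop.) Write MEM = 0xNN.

prologue: push r0 -> mem[0xc2]=0x15, sp=0xc2
body[0] mov  r6, #0xa4 -> r6=0xa4
body[1] add  r5, r4, r1 -> r5=0x2e
body[2] mov  r6, r3 -> r6=0x7a
body[3] add  r0, r2, #21 -> r0=0x87
body[4] mov  r0, r2 -> r0=0x72
body[5] add  r4, r0, r3 -> r4=0xec
epilogue: pop r0=0x15, sp=0xc3
prologue pushed ['r0'] at ['0xc2']

MEM = 0x15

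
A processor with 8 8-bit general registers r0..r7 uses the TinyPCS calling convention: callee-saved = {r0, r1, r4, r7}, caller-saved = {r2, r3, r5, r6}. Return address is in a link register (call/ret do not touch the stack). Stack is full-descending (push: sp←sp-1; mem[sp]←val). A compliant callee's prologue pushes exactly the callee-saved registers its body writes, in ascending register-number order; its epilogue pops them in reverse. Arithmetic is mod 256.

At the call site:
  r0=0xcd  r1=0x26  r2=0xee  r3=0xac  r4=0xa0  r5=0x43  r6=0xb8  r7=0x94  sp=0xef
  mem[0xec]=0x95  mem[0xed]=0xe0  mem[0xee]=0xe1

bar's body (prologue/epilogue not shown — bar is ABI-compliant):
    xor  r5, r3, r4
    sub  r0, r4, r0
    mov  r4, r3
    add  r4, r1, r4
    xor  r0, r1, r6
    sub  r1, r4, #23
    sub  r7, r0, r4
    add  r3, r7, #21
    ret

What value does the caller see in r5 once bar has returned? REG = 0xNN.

REG = 0x0c

prologue: push r0 → mem[0xee]=0xcd, sp=0xee
prologue: push r1 → mem[0xed]=0x26, sp=0xed
prologue: push r4 → mem[0xec]=0xa0, sp=0xec
prologue: push r7 → mem[0xeb]=0x94, sp=0xeb
body[0] xor  r5, r3, r4 → r5=0x0c
body[1] sub  r0, r4, r0 → r0=0xd3
body[2] mov  r4, r3 → r4=0xac
body[3] add  r4, r1, r4 → r4=0xd2
body[4] xor  r0, r1, r6 → r0=0x9e
body[5] sub  r1, r4, #23 → r1=0xbb
body[6] sub  r7, r0, r4 → r7=0xcc
body[7] add  r3, r7, #21 → r3=0xe1
epilogue: pop r7=0x94, sp=0xec
epilogue: pop r4=0xa0, sp=0xed
epilogue: pop r1=0x26, sp=0xee
epilogue: pop r0=0xcd, sp=0xef
r5 is caller-saved → body value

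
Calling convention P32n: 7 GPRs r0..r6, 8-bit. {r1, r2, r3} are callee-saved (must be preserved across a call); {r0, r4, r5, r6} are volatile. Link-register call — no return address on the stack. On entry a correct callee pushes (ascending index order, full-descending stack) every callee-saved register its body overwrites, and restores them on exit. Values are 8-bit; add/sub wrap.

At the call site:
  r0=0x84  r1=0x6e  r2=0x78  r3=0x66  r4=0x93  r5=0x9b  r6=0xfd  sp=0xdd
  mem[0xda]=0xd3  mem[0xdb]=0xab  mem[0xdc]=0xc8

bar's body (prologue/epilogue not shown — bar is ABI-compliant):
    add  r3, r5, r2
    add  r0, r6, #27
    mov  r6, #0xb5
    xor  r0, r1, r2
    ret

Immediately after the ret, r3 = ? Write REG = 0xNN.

prologue: push r3 -> mem[0xdc]=0x66, sp=0xdc
body[0] add  r3, r5, r2 -> r3=0x13
body[1] add  r0, r6, #27 -> r0=0x18
body[2] mov  r6, #0xb5 -> r6=0xb5
body[3] xor  r0, r1, r2 -> r0=0x16
epilogue: pop r3=0x66, sp=0xdd
r3 is callee-saved -> restored

REG = 0x66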